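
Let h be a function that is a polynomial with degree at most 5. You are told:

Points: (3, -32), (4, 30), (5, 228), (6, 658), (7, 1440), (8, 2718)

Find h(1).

First differences: 62, 198, 430, 782, 1278. Second differences: 136, 232, 352, 496. Third differences: 96, 120, 144. Fourth differences: 24, 24.
Level-4 differences are constant, so h has degree 4.
Fitting a degree-4 polynomial gives h(n) = n^4 - 2n³ - 5n² - 4n - 2.
Then h(1) = -12.

-12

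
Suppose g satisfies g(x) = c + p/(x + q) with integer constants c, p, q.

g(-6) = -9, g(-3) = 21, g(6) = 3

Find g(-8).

(g(x) − c)(x + q) = p for each data point; the three points give a linear system in c and q, then p follows.
Solving: c = 1, q = 4, p = 20, so g(x) = 1 + 20/(x + 4).
Then g(-8) = 1 + 20/(-4) = -4.

-4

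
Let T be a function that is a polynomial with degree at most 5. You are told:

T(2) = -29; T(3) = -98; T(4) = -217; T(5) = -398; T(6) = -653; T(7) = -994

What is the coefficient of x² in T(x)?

First differences: -69, -119, -181, -255, -341. Second differences: -50, -62, -74, -86. Third differences: -12, -12, -12.
Level-3 differences are constant, so T has degree 3.
Fitting a degree-3 polynomial gives T(x) = -2x³ - 7x² + 4x + 7.
The coefficient of x² is -7.

-7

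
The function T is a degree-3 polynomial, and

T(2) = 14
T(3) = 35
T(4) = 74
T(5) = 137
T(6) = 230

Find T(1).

First differences: 21, 39, 63, 93. Second differences: 18, 24, 30. Third differences: 6, 6.
Level-3 differences are constant, so T has degree 3.
Fitting a degree-3 polynomial gives T(n) = n³ + 2n + 2.
Then T(1) = 5.

5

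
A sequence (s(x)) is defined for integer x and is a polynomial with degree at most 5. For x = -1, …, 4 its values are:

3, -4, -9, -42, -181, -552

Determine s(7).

First differences: -7, -5, -33, -139, -371. Second differences: 2, -28, -106, -232. Third differences: -30, -78, -126. Fourth differences: -48, -48.
Level-4 differences are constant, so s has degree 4.
Fitting a degree-4 polynomial gives s(x) = -2x^4 - x³ + 3x² - 5x - 4.
Then s(7) = -5037.

-5037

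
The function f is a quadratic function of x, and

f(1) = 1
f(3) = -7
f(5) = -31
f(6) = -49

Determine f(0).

Write f(x) = ax² + bx + c; the 4 given values yield a linear system in the 3 coefficients.
Solving, f(x) = -2x² + 4x - 1.
Then f(0) = -1.

-1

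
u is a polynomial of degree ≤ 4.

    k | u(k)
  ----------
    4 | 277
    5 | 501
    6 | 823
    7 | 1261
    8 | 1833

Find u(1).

First differences: 224, 322, 438, 572. Second differences: 98, 116, 134. Third differences: 18, 18.
Level-3 differences are constant, so u has degree 3.
Fitting a degree-3 polynomial gives u(k) = 3k³ + 4k² + 5k + 1.
Then u(1) = 13.

13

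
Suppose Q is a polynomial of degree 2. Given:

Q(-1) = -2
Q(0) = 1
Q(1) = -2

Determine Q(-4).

Write Q(t) = at² + bt + c; the 3 given values yield a linear system in the 3 coefficients.
Solving, Q(t) = -3t² + 1.
Then Q(-4) = -47.

-47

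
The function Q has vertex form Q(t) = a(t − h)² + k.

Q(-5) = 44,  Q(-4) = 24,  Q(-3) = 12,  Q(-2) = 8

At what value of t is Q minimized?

-2

First differences -20, -12, -4; second difference 8 = 2a, so a = 4.
Expanding, the t-coefficient is −2ah = -8h; matching it to the data gives h = -2, and then k = 8.
So Q(t) = 4(t + 2)² + 8.
Hence h = -2.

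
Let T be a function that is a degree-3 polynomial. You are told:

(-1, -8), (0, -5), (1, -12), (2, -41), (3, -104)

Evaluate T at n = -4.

43

First differences: 3, -7, -29, -63. Second differences: -10, -22, -34. Third differences: -12, -12.
Level-3 differences are constant, so T has degree 3.
Fitting a degree-3 polynomial gives T(n) = -2n³ - 5n² - 5.
Then T(-4) = 43.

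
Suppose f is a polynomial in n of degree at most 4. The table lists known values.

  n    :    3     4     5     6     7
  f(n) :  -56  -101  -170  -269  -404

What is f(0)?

-5

First differences: -45, -69, -99, -135. Second differences: -24, -30, -36. Third differences: -6, -6.
Level-3 differences are constant, so f has degree 3.
Fitting a degree-3 polynomial gives f(n) = -n³ - 8n - 5.
The constant term is f(0) = -5.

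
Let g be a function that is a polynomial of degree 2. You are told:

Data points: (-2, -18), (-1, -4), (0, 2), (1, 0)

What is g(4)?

First differences: 14, 6, -2. Second differences: -8, -8.
Level-2 differences are constant, so g has degree 2.
Fitting a degree-2 polynomial gives g(m) = -4m² + 2m + 2.
Then g(4) = -54.

-54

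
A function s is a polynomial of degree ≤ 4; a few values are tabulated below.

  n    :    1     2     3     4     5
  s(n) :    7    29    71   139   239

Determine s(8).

Write s(n) = an^4 + bn³ + cn² + dn + e; the 5 given values yield a linear system in the 5 coefficients.
Solving, the leading coefficient vanishes, and s(n) = n³ + 4n² + 3n - 1.
Then s(8) = 791.

791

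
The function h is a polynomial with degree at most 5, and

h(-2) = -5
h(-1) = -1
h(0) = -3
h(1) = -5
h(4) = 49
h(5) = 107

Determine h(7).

Write h(n) = an^5 + bn^4 + cn³ + dn² + en + p; the 6 given values yield a linear system in the 6 coefficients.
Solving, the top 2 coefficients vanish, and h(n) = n³ - 3n - 3.
Then h(7) = 319.

319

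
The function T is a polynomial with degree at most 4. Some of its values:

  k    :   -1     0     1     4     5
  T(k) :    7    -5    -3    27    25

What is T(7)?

Write T(k) = ak^4 + bk³ + ck² + dk + e; the 5 given values yield a linear system in the 5 coefficients.
Solving, the leading coefficient vanishes, and T(k) = -k³ + 7k² - 4k - 5.
Then T(7) = -33.

-33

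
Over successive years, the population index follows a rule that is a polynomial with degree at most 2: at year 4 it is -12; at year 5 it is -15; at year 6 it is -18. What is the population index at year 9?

Write the value at x as g(x).
First differences: -3, -3.
Level-1 differences are constant, so g has degree 1.
Fitting a degree-1 polynomial gives g(x) = -3x.
Then g(9) = -27.

-27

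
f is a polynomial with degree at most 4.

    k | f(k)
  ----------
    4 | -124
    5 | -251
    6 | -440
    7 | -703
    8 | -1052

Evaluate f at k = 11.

Write f(k) = ak^4 + bk³ + ck² + dk + e; the 5 given values yield a linear system in the 5 coefficients.
Solving, the leading coefficient vanishes, and f(k) = -2k³ - k² + 4k + 4.
Then f(11) = -2735.

-2735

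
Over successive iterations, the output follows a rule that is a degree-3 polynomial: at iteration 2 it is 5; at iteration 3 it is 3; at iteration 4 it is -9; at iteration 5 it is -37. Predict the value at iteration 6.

-87

Write the value at k as g(k).
Write g(k) = ak³ + bk² + ck + d; the 4 given values yield a linear system in the 4 coefficients.
Solving, g(k) = -k³ + 4k² - 3k + 3.
Then g(6) = -87.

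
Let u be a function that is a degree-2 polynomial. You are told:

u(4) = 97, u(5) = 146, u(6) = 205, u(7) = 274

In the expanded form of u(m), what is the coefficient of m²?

5

First differences: 49, 59, 69. Second differences: 10, 10.
Level-2 differences are constant, so u has degree 2.
Fitting a degree-2 polynomial gives u(m) = 5m² + 4m + 1.
The coefficient of m² is 5.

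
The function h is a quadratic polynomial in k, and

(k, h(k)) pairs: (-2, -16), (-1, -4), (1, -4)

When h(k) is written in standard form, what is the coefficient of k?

0

Write h(k) = ak² + bk + c; the 3 given values yield a linear system in the 3 coefficients.
Solving, h(k) = -4k².
The coefficient of k is 0.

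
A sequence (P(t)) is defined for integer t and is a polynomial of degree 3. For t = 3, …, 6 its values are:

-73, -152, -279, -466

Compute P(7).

-725

Write P(t) = at³ + bt² + ct + d; the 4 given values yield a linear system in the 4 coefficients.
Solving, P(t) = -2t³ - 5t - 4.
Then P(7) = -725.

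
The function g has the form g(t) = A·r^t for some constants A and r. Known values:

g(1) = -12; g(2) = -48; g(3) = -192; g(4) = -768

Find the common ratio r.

Consecutive ratio: -48/(-12) = 4, and -192/(-48) = 4, so r = 4.
Then A·4^1 = -12 gives A = -3, and g(t) = -3·4^t.

4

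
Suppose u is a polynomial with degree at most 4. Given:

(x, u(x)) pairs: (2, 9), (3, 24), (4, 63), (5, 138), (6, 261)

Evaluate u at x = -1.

First differences: 15, 39, 75, 123. Second differences: 24, 36, 48. Third differences: 12, 12.
Level-3 differences are constant, so u has degree 3.
Fitting a degree-3 polynomial gives u(x) = 2x³ - 6x² + 7x + 3.
Then u(-1) = -12.

-12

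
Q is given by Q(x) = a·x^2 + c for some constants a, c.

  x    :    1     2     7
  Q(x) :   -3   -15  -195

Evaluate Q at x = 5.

From Q(1) = -3 and Q(2) = -15: 1a + c = -3 and 4a + c = -15.
Subtracting: 3a = -12, so a = -4; then c = -3 − (-4)·1 = 1.
So Q(x) = -4x² + 1, and Q(5) = -99.

-99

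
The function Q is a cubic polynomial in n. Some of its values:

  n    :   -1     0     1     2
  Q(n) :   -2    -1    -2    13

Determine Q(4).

163

Write Q(n) = an³ + bn² + cn + d; the 4 given values yield a linear system in the 4 coefficients.
Solving, Q(n) = 3n³ - n² - 3n - 1.
Then Q(4) = 163.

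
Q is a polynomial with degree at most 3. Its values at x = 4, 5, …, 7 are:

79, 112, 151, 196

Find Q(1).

16

Write Q(x) = ax³ + bx² + cx + d; the 4 given values yield a linear system in the 4 coefficients.
Solving, the leading coefficient vanishes, and Q(x) = 3x² + 6x + 7.
Then Q(1) = 16.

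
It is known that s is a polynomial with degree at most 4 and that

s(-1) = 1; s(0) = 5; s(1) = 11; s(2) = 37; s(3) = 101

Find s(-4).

-179

First differences: 4, 6, 26, 64. Second differences: 2, 20, 38. Third differences: 18, 18.
Level-3 differences are constant, so s has degree 3.
Fitting a degree-3 polynomial gives s(m) = 3m³ + m² + 2m + 5.
Then s(-4) = -179.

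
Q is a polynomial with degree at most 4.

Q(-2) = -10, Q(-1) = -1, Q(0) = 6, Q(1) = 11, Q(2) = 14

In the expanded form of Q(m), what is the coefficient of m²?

-1

First differences: 9, 7, 5, 3. Second differences: -2, -2, -2.
Level-2 differences are constant, so Q has degree 2.
Fitting a degree-2 polynomial gives Q(m) = -m² + 6m + 6.
The coefficient of m² is -1.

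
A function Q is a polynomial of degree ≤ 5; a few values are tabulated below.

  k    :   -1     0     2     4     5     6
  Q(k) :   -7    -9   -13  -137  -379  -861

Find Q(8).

-3049

Write Q(k) = ak^5 + bk^4 + ck³ + dk² + ek + p; the 6 given values yield a linear system in the 6 coefficients.
Solving, the leading coefficient vanishes, and Q(k) = -k^4 + 2k³ + k² - 4k - 9.
Then Q(8) = -3049.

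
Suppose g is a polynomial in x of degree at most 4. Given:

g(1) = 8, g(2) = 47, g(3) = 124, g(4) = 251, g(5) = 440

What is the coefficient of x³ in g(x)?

Write g(x) = ax^4 + bx³ + cx² + dx + e; the 5 given values yield a linear system in the 5 coefficients.
Solving, the leading coefficient vanishes, and g(x) = 2x³ + 7x² + 4x - 5.
The coefficient of x³ is 2.

2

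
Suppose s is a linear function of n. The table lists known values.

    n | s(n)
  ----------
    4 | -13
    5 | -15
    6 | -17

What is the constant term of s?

-5

First differences: -2, -2.
Level-1 differences are constant, so s has degree 1.
Fitting a degree-1 polynomial gives s(n) = -2n - 5.
The constant term is s(0) = -5.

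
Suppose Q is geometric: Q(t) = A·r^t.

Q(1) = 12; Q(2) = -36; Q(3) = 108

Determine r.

-3

Consecutive ratio: -36/12 = -3, and 108/(-36) = -3, so r = -3.
Then A·(-3)^1 = 12 gives A = -4, and Q(t) = -4·(-3)^t.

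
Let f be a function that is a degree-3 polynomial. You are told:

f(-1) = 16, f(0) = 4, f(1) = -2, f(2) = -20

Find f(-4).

Write f(x) = ax³ + bx² + cx + d; the 4 given values yield a linear system in the 4 coefficients.
Solving, f(x) = -3x³ + 3x² - 6x + 4.
Then f(-4) = 268.

268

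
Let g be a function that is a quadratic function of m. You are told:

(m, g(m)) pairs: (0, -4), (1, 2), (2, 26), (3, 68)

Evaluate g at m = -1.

8

First differences: 6, 24, 42. Second differences: 18, 18.
Level-2 differences are constant, so g has degree 2.
Fitting a degree-2 polynomial gives g(m) = 9m² - 3m - 4.
Then g(-1) = 8.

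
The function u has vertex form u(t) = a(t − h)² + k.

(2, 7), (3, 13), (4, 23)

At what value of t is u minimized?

1

First differences 6, 10; second difference 4 = 2a, so a = 2.
Expanding, the t-coefficient is −2ah = -4h; matching it to the data gives h = 1, and then k = 5.
So u(t) = 2(t − 1)² + 5.
Hence h = 1.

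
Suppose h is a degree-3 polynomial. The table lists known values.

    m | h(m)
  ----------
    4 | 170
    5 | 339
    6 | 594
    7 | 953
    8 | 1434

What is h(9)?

First differences: 169, 255, 359, 481. Second differences: 86, 104, 122. Third differences: 18, 18.
Level-3 differences are constant, so h has degree 3.
Extending the table by one column gives the next first difference 621, so h(9) = 1434 + 621 = 2055.

2055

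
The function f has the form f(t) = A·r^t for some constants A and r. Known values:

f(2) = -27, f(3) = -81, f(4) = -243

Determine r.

Consecutive ratio: -81/(-27) = 3, and -243/(-81) = 3, so r = 3.
Then A·3^2 = -27 gives A = -3, and f(t) = -3·3^t.

3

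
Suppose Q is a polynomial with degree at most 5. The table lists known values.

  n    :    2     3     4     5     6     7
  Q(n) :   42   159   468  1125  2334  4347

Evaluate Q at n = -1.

First differences: 117, 309, 657, 1209, 2013. Second differences: 192, 348, 552, 804. Third differences: 156, 204, 252. Fourth differences: 48, 48.
Level-4 differences are constant, so Q has degree 4.
Fitting a degree-4 polynomial gives Q(n) = 2n^4 - 2n³ + 4n² + 5n.
Then Q(-1) = 3.

3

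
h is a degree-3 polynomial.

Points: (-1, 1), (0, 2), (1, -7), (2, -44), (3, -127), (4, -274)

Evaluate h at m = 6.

-832

First differences: 1, -9, -37, -83, -147. Second differences: -10, -28, -46, -64. Third differences: -18, -18, -18.
Level-3 differences are constant, so h has degree 3.
Fitting a degree-3 polynomial gives h(m) = -3m³ - 5m² - m + 2.
Then h(6) = -832.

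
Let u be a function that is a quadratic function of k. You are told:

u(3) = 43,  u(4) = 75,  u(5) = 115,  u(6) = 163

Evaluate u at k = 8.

283

First differences: 32, 40, 48. Second differences: 8, 8.
Level-2 differences are constant, so u has degree 2.
Fitting a degree-2 polynomial gives u(k) = 4k² + 4k - 5.
Then u(8) = 283.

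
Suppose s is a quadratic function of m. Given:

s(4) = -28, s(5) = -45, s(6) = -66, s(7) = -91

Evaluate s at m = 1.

First differences: -17, -21, -25. Second differences: -4, -4.
Level-2 differences are constant, so s has degree 2.
Fitting a degree-2 polynomial gives s(m) = -2m² + m.
Then s(1) = -1.

-1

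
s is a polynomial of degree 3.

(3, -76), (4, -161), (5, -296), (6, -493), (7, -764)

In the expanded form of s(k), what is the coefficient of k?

First differences: -85, -135, -197, -271. Second differences: -50, -62, -74. Third differences: -12, -12.
Level-3 differences are constant, so s has degree 3.
Fitting a degree-3 polynomial gives s(k) = -2k³ - k² - 4k - 1.
The coefficient of k is -4.

-4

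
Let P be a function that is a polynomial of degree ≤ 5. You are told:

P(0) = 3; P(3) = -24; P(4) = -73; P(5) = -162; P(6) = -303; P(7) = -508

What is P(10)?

Write P(n) = an^5 + bn^4 + cn³ + dn² + en + p; the 6 given values yield a linear system in the 6 coefficients.
Solving, the top 2 coefficients vanish, and P(n) = -2n³ + 4n² - 3n + 3.
Then P(10) = -1627.

-1627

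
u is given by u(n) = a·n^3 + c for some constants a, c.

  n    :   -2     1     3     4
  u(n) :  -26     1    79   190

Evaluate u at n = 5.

373

From u(-2) = -26 and u(1) = 1: -8a + c = -26 and 1a + c = 1.
Subtracting: 9a = 27, so a = 3; then c = -26 − 3·(-8) = -2.
So u(n) = 3n³ − 2, and u(5) = 373.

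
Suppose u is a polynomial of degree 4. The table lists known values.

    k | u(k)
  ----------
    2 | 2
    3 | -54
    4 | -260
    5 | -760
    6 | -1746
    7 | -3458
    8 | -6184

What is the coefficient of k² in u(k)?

-1

First differences: -56, -206, -500, -986, -1712, -2726. Second differences: -150, -294, -486, -726, -1014. Third differences: -144, -192, -240, -288. Fourth differences: -48, -48, -48.
Level-4 differences are constant, so u has degree 4.
Fitting a degree-4 polynomial gives u(k) = -2k^4 + 4k³ - k² + 3k.
The coefficient of k² is -1.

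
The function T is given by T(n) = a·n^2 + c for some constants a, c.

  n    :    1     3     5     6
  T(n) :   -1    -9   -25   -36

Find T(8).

-64

From T(1) = -1 and T(3) = -9: 1a + c = -1 and 9a + c = -9.
Subtracting: 8a = -8, so a = -1; then c = -1 − (-1)·1 = 0.
So T(n) = -1n² + 0, and T(8) = -64.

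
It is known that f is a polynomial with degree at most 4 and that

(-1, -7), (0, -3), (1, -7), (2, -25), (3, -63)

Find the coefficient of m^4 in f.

First differences: 4, -4, -18, -38. Second differences: -8, -14, -20. Third differences: -6, -6.
Level-3 differences are constant, so f has degree 3.
Fitting a degree-3 polynomial gives f(m) = -m³ - 4m² + m - 3.
The coefficient of m^4 is 0.

0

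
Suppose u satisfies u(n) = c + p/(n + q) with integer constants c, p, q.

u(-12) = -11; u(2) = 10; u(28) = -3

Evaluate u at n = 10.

0

(u(n) − c)(n + q) = p for each data point; the three points give a linear system in c and q, then p follows.
Solving: c = -5, q = 2, p = 60, so u(n) = -5 + 60/(n + 2).
Then u(10) = -5 + 60/12 = 0.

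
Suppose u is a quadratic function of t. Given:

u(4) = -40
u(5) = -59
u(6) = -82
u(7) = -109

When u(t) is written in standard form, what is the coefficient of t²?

First differences: -19, -23, -27. Second differences: -4, -4.
Level-2 differences are constant, so u has degree 2.
Fitting a degree-2 polynomial gives u(t) = -2t² - t - 4.
The coefficient of t² is -2.

-2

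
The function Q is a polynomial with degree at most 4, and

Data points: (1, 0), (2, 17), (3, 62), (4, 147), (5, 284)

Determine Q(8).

1127

First differences: 17, 45, 85, 137. Second differences: 28, 40, 52. Third differences: 12, 12.
Level-3 differences are constant, so Q has degree 3.
Fitting a degree-3 polynomial gives Q(x) = 2x³ + 2x² - 3x - 1.
Then Q(8) = 1127.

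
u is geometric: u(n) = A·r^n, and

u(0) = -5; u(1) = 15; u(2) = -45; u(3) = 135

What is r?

-3

Consecutive ratio: 15/(-5) = -3, and -45/15 = -3, so r = -3.
Then A·(-3)^0 = -5 gives A = -5, and u(n) = -5·(-3)^n.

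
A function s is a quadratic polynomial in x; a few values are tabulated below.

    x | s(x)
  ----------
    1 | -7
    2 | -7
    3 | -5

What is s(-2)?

5

Write s(x) = ax² + bx + c; the 3 given values yield a linear system in the 3 coefficients.
Solving, s(x) = x² - 3x - 5.
Then s(-2) = 5.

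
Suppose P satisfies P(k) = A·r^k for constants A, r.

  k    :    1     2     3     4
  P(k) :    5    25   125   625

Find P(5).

3125

Consecutive ratio: 25/5 = 5, and 125/25 = 5, so r = 5.
Then A·5^1 = 5 gives A = 1, and P(k) = 1·5^k.
P(5) = 1·5^5 = 3125.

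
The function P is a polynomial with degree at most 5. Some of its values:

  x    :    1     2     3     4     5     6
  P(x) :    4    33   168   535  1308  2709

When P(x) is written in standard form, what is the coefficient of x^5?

0

First differences: 29, 135, 367, 773, 1401. Second differences: 106, 232, 406, 628. Third differences: 126, 174, 222. Fourth differences: 48, 48.
Level-4 differences are constant, so P has degree 4.
Fitting a degree-4 polynomial gives P(x) = 2x^4 + x³ - 3x² + x + 3.
The coefficient of x^5 is 0.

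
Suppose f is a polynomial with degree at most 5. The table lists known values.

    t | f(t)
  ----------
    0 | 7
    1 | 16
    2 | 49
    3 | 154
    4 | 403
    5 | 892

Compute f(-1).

-2

Write f(t) = at^5 + bt^4 + ct³ + dt² + et + p; the 6 given values yield a linear system in the 6 coefficients.
Solving, the leading coefficient vanishes, and f(t) = t^4 + 2t³ - t² + 7t + 7.
Then f(-1) = -2.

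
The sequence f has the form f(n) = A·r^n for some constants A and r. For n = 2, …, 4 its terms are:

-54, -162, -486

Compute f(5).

Consecutive ratio: -162/(-54) = 3, and -486/(-162) = 3, so r = 3.
Then A·3^2 = -54 gives A = -6, and f(n) = -6·3^n.
f(5) = -6·3^5 = -1458.

-1458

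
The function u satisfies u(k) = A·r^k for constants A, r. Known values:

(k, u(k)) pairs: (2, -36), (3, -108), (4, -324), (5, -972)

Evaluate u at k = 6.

Consecutive ratio: -108/(-36) = 3, and -324/(-108) = 3, so r = 3.
Then A·3^2 = -36 gives A = -4, and u(k) = -4·3^k.
u(6) = -4·3^6 = -2916.

-2916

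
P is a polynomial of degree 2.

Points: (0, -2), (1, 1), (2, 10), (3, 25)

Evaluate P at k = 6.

106

Write P(k) = ak² + bk + c; the 4 given values yield a linear system in the 3 coefficients.
Solving, P(k) = 3k² - 2.
Then P(6) = 106.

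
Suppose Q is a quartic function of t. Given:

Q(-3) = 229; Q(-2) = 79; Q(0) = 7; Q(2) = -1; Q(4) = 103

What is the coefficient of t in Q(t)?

-8

Write Q(t) = at^4 + bt³ + ct² + dt + e; the 5 given values yield a linear system in the 5 coefficients.
Solving, Q(t) = t^4 - 3t³ + 4t² - 8t + 7.
The coefficient of t is -8.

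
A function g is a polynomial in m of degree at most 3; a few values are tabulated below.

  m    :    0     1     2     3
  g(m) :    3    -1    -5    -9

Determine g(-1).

7

First differences: -4, -4, -4.
Level-1 differences are constant, so g has degree 1.
Fitting a degree-1 polynomial gives g(m) = -4m + 3.
Then g(-1) = 7.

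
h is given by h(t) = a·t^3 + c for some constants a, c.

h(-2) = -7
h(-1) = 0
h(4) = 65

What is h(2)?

9

From h(-2) = -7 and h(-1) = 0: -8a + c = -7 and -1a + c = 0.
Subtracting: 7a = 7, so a = 1; then c = -7 − 1·(-8) = 1.
So h(t) = 1t³ + 1, and h(2) = 9.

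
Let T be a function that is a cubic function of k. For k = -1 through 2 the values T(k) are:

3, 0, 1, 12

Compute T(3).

Write T(k) = ak³ + bk² + ck + d; the 4 given values yield a linear system in the 4 coefficients.
Solving, T(k) = k³ + 2k² - 2k.
Then T(3) = 39.

39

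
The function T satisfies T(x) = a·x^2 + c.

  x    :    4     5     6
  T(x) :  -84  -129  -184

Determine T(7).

From T(4) = -84 and T(5) = -129: 16a + c = -84 and 25a + c = -129.
Subtracting: 9a = -45, so a = -5; then c = -84 − (-5)·16 = -4.
So T(x) = -5x² − 4, and T(7) = -249.

-249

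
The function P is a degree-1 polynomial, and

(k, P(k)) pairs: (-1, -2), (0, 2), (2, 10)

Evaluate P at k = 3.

14

Write P(k) = ak + b; the 3 given values yield a linear system in the 2 coefficients.
Solving, P(k) = 4k + 2.
Then P(3) = 14.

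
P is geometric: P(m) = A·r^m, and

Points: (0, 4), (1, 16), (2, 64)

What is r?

4

Consecutive ratio: 16/4 = 4, and 64/16 = 4, so r = 4.
Then A·4^0 = 4 gives A = 4, and P(m) = 4·4^m.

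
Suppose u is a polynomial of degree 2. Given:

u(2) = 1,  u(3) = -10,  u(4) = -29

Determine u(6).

Write u(t) = at² + bt + c; the 3 given values yield a linear system in the 3 coefficients.
Solving, u(t) = -4t² + 9t - 1.
Then u(6) = -91.

-91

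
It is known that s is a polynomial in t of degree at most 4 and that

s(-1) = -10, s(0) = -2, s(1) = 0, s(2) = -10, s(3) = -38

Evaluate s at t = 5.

-172

First differences: 8, 2, -10, -28. Second differences: -6, -12, -18. Third differences: -6, -6.
Level-3 differences are constant, so s has degree 3.
Fitting a degree-3 polynomial gives s(t) = -t³ - 3t² + 6t - 2.
Then s(5) = -172.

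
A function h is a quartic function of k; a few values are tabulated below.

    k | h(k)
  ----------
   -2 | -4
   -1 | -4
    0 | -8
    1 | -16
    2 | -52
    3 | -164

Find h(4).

First differences: 0, -4, -8, -36, -112. Second differences: -4, -4, -28, -76. Third differences: 0, -24, -48. Fourth differences: -24, -24.
Level-4 differences are constant, so h has degree 4.
Fitting a degree-4 polynomial gives h(k) = -k^4 - 2k³ - k² - 4k - 8.
Then h(4) = -424.

-424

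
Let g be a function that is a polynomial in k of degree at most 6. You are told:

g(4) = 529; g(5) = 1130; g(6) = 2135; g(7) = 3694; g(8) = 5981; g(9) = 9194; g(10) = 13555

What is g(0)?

Write g(k) = ak^6 + bk^5 + ck^4 + dk³ + ek² + pk + q; the 7 given values yield a linear system in the 7 coefficients.
Solving, the top 2 coefficients vanish, and g(k) = k^4 + 3k³ + 6k² - 5k + 5.
The constant term is g(0) = 5.

5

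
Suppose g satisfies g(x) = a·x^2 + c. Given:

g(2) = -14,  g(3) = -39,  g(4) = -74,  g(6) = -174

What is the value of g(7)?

From g(2) = -14 and g(3) = -39: 4a + c = -14 and 9a + c = -39.
Subtracting: 5a = -25, so a = -5; then c = -14 − (-5)·4 = 6.
So g(x) = -5x² + 6, and g(7) = -239.

-239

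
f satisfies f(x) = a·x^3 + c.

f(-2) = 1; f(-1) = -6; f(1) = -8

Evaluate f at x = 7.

-350

From f(-2) = 1 and f(-1) = -6: -8a + c = 1 and -1a + c = -6.
Subtracting: 7a = -7, so a = -1; then c = 1 − (-1)·(-8) = -7.
So f(x) = -1x³ − 7, and f(7) = -350.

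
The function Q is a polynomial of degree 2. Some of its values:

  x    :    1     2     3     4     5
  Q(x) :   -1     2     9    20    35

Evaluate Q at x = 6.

First differences: 3, 7, 11, 15. Second differences: 4, 4, 4.
Level-2 differences are constant, so Q has degree 2.
Extending the table by one column gives the next first difference 19, so Q(6) = 35 + 19 = 54.

54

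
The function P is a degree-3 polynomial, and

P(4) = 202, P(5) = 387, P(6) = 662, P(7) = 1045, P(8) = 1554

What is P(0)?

First differences: 185, 275, 383, 509. Second differences: 90, 108, 126. Third differences: 18, 18.
Level-3 differences are constant, so P has degree 3.
Fitting a degree-3 polynomial gives P(t) = 3t³ + 2t + 2.
The constant term is P(0) = 2.

2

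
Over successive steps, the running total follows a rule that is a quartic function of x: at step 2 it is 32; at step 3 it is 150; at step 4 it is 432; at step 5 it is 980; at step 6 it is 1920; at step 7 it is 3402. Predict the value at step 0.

0

Write the value at x as h(x).
First differences: 118, 282, 548, 940, 1482. Second differences: 164, 266, 392, 542. Third differences: 102, 126, 150. Fourth differences: 24, 24.
Level-4 differences are constant, so h has degree 4.
Fitting a degree-4 polynomial gives h(x) = x^4 + 3x³ - 4x.
Then h(0) = 0.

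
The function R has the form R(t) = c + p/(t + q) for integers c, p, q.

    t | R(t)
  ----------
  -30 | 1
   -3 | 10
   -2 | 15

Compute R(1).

-30

(R(t) − c)(t + q) = p for each data point; the three points give a linear system in c and q, then p follows.
Solving: c = 0, q = 0, p = -30, so R(t) = -30/(t + 0).
Then R(1) = 0 − 30/1 = -30.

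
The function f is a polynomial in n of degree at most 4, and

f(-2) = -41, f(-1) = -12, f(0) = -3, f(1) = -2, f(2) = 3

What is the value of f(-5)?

-368

First differences: 29, 9, 1, 5. Second differences: -20, -8, 4. Third differences: 12, 12.
Level-3 differences are constant, so f has degree 3.
Fitting a degree-3 polynomial gives f(n) = 2n³ - 4n² + 3n - 3.
Then f(-5) = -368.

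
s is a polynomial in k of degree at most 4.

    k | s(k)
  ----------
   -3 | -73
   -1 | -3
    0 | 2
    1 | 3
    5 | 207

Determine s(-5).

-303

Write s(k) = ak^4 + bk³ + ck² + dk + e; the 5 given values yield a linear system in the 5 coefficients.
Solving, the leading coefficient vanishes, and s(k) = 2k³ - 2k² + k + 2.
Then s(-5) = -303.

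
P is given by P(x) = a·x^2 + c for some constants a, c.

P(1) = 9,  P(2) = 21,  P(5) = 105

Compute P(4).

69

From P(1) = 9 and P(2) = 21: 1a + c = 9 and 4a + c = 21.
Subtracting: 3a = 12, so a = 4; then c = 9 − 4·1 = 5.
So P(x) = 4x² + 5, and P(4) = 69.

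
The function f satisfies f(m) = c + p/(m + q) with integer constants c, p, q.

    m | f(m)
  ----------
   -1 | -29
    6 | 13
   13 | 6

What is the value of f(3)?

31

(f(m) − c)(m + q) = p for each data point; the three points give a linear system in c and q, then p follows.
Solving: c = 1, q = -1, p = 60, so f(m) = 1 + 60/(m − 1).
Then f(3) = 1 + 60/2 = 31.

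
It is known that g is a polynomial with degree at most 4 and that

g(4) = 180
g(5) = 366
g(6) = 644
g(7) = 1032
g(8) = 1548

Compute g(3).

First differences: 186, 278, 388, 516. Second differences: 92, 110, 128. Third differences: 18, 18.
Level-3 differences are constant, so g has degree 3.
Fitting a degree-3 polynomial gives g(n) = 3n³ + n² - 6n - 4.
Then g(3) = 68.

68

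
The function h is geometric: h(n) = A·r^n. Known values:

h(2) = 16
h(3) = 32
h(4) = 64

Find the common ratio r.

Consecutive ratio: 32/16 = 2, and 64/32 = 2, so r = 2.
Then A·2^2 = 16 gives A = 4, and h(n) = 4·2^n.

2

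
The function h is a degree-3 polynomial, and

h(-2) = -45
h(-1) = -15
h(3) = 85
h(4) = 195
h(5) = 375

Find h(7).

Write h(n) = an³ + bn² + cn + d; the 5 given values yield a linear system in the 4 coefficients.
Solving, h(n) = 3n³ - n² + 6n - 5.
Then h(7) = 1017.

1017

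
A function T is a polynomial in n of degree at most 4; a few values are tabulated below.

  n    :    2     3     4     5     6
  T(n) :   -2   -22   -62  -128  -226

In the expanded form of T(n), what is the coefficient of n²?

First differences: -20, -40, -66, -98. Second differences: -20, -26, -32. Third differences: -6, -6.
Level-3 differences are constant, so T has degree 3.
Fitting a degree-3 polynomial gives T(n) = -n³ - n² + 4n + 2.
The coefficient of n² is -1.

-1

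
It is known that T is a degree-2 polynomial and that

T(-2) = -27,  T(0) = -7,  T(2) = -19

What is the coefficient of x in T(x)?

Write T(x) = ax² + bx + c; the 3 given values yield a linear system in the 3 coefficients.
Solving, T(x) = -4x² + 2x - 7.
The coefficient of x is 2.

2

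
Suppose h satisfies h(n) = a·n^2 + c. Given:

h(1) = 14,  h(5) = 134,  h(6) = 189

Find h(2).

From h(1) = 14 and h(5) = 134: 1a + c = 14 and 25a + c = 134.
Subtracting: 24a = 120, so a = 5; then c = 14 − 5·1 = 9.
So h(n) = 5n² + 9, and h(2) = 29.

29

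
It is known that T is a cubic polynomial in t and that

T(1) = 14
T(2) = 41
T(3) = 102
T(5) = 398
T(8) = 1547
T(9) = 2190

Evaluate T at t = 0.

Write T(t) = at³ + bt² + ct + d; the 6 given values yield a linear system in the 4 coefficients.
Solving, T(t) = 3t³ - t² + 9t + 3.
Then T(0) = 3.

3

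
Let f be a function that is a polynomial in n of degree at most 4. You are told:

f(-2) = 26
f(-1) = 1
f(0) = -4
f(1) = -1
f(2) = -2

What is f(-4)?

First differences: -25, -5, 3, -1. Second differences: 20, 8, -4. Third differences: -12, -12.
Level-3 differences are constant, so f has degree 3.
Fitting a degree-3 polynomial gives f(n) = -2n³ + 4n² + n - 4.
Then f(-4) = 184.

184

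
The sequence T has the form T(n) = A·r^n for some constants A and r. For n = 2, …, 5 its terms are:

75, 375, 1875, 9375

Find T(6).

46875

Consecutive ratio: 375/75 = 5, and 1875/375 = 5, so r = 5.
Then A·5^2 = 75 gives A = 3, and T(n) = 3·5^n.
T(6) = 3·5^6 = 46875.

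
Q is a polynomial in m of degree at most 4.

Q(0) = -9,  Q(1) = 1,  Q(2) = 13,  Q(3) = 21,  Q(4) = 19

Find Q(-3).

33

Write Q(m) = am^4 + bm³ + cm² + dm + e; the 5 given values yield a linear system in the 5 coefficients.
Solving, the leading coefficient vanishes, and Q(m) = -m³ + 4m² + 7m - 9.
Then Q(-3) = 33.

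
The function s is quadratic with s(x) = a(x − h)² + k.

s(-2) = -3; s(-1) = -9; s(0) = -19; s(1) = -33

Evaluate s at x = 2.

-51

First differences -6, -10, -14; second difference -4 = 2a, so a = -2.
Expanding, the x-coefficient is −2ah = 4h; matching it to the data gives h = -3, and then k = -1.
So s(x) = -2(x + 3)² − 1.
s(2) = -2·5² − 1 = -51.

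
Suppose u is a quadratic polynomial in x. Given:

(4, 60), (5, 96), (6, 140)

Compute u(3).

32

Write u(x) = ax² + bx + c; the 3 given values yield a linear system in the 3 coefficients.
Solving, u(x) = 4x² - 4.
Then u(3) = 32.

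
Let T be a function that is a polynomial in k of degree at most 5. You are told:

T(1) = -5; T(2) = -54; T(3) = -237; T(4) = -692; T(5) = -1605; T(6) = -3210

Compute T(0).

0

First differences: -49, -183, -455, -913, -1605. Second differences: -134, -272, -458, -692. Third differences: -138, -186, -234. Fourth differences: -48, -48.
Level-4 differences are constant, so T has degree 4.
Fitting a degree-4 polynomial gives T(k) = -2k^4 - 3k³ + k² - k.
Then T(0) = 0.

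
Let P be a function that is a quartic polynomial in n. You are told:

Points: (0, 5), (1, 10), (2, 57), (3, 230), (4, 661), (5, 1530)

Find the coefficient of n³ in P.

2

Write P(n) = an^4 + bn³ + cn² + dn + e; the 6 given values yield a linear system in the 5 coefficients.
Solving, P(n) = 2n^4 + 2n³ + n² + 5.
The coefficient of n³ is 2.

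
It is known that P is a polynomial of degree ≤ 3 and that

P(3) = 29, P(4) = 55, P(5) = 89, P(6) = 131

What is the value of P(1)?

1

First differences: 26, 34, 42. Second differences: 8, 8.
Level-2 differences are constant, so P has degree 2.
Fitting a degree-2 polynomial gives P(k) = 4k² - 2k - 1.
Then P(1) = 1.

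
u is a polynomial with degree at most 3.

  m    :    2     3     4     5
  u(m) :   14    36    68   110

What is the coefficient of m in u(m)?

First differences: 22, 32, 42. Second differences: 10, 10.
Level-2 differences are constant, so u has degree 2.
Fitting a degree-2 polynomial gives u(m) = 5m² - 3m.
The coefficient of m is -3.

-3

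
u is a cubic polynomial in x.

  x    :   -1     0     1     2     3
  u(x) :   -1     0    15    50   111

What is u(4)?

First differences: 1, 15, 35, 61. Second differences: 14, 20, 26. Third differences: 6, 6.
Level-3 differences are constant, so u has degree 3.
Extending the table by one column gives the next first difference 93, so u(4) = 111 + 93 = 204.

204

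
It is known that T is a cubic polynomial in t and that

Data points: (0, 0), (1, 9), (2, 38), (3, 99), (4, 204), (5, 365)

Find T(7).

903

Write T(t) = at³ + bt² + ct + d; the 6 given values yield a linear system in the 4 coefficients.
Solving, T(t) = 2t³ + 4t² + 3t.
Then T(7) = 903.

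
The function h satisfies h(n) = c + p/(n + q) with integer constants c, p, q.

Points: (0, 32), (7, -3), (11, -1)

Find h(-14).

4

(h(n) − c)(n + q) = p for each data point; the three points give a linear system in c and q, then p follows.
Solving: c = 2, q = -1, p = -30, so h(n) = 2 − 30/(n − 1).
Then h(-14) = 2 − 30/(-15) = 4.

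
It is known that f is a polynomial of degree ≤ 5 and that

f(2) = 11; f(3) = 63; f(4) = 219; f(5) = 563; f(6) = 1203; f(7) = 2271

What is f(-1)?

-1

First differences: 52, 156, 344, 640, 1068. Second differences: 104, 188, 296, 428. Third differences: 84, 108, 132. Fourth differences: 24, 24.
Level-4 differences are constant, so f has degree 4.
Fitting a degree-4 polynomial gives f(k) = k^4 - 3k² + 2k + 3.
Then f(-1) = -1.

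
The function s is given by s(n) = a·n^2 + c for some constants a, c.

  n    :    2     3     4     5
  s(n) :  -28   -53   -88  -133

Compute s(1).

From s(2) = -28 and s(3) = -53: 4a + c = -28 and 9a + c = -53.
Subtracting: 5a = -25, so a = -5; then c = -28 − (-5)·4 = -8.
So s(n) = -5n² − 8, and s(1) = -13.

-13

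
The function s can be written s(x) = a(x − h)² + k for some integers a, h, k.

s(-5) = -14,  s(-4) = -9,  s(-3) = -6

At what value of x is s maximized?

-2

First differences 5, 3; second difference -2 = 2a, so a = -1.
Expanding, the x-coefficient is −2ah = 2h; matching it to the data gives h = -2, and then k = -5.
So s(x) = -1(x + 2)² − 5.
Hence h = -2.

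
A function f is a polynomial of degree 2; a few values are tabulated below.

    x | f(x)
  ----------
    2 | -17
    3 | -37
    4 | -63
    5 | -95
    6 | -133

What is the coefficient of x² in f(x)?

-3

Write f(x) = ax² + bx + c; the 5 given values yield a linear system in the 3 coefficients.
Solving, f(x) = -3x² - 5x + 5.
The coefficient of x² is -3.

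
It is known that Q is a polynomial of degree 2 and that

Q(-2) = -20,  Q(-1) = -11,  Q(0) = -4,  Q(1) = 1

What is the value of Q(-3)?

-31

First differences: 9, 7, 5. Second differences: -2, -2.
Level-2 differences are constant, so Q has degree 2.
Fitting a degree-2 polynomial gives Q(x) = -x² + 6x - 4.
Then Q(-3) = -31.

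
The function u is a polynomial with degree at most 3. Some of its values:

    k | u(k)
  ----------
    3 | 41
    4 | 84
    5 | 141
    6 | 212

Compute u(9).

509

First differences: 43, 57, 71. Second differences: 14, 14.
Level-2 differences are constant, so u has degree 2.
Fitting a degree-2 polynomial gives u(k) = 7k² - 6k - 4.
Then u(9) = 509.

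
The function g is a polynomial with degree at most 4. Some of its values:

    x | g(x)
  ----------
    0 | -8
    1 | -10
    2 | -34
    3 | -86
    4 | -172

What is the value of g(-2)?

-46

Write g(x) = ax^4 + bx³ + cx² + dx + e; the 5 given values yield a linear system in the 5 coefficients.
Solving, the leading coefficient vanishes, and g(x) = -x³ - 8x² + 7x - 8.
Then g(-2) = -46.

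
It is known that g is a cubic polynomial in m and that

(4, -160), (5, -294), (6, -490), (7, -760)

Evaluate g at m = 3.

Write g(m) = am³ + bm² + cm + d; the 4 given values yield a linear system in the 4 coefficients.
Solving, g(m) = -2m³ - m² - 3m - 4.
Then g(3) = -76.

-76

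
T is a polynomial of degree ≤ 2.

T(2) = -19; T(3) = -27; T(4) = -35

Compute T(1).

Write T(k) = ak² + bk + c; the 3 given values yield a linear system in the 3 coefficients.
Solving, the leading coefficient vanishes, and T(k) = -8k - 3.
Then T(1) = -11.

-11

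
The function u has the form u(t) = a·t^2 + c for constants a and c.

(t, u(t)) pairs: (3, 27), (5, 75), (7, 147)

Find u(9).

From u(3) = 27 and u(5) = 75: 9a + c = 27 and 25a + c = 75.
Subtracting: 16a = 48, so a = 3; then c = 27 − 3·9 = 0.
So u(t) = 3t² + 0, and u(9) = 243.

243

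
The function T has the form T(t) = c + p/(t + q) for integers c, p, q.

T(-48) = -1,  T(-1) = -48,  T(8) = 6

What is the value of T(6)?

8

(T(t) − c)(t + q) = p for each data point; the three points give a linear system in c and q, then p follows.
Solving: c = 0, q = 0, p = 48, so T(t) = 48/(t + 0).
Then T(6) = 0 + 48/6 = 8.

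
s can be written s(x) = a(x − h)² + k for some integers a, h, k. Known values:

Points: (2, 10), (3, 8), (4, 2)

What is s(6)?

-22

First differences -2, -6; second difference -4 = 2a, so a = -2.
Expanding, the x-coefficient is −2ah = 4h; matching it to the data gives h = 2, and then k = 10.
So s(x) = -2(x − 2)² + 10.
s(6) = -2·4² + 10 = -22.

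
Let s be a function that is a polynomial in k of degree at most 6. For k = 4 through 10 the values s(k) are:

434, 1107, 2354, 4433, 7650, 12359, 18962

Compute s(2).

18

First differences: 673, 1247, 2079, 3217, 4709, 6603. Second differences: 574, 832, 1138, 1492, 1894. Third differences: 258, 306, 354, 402. Fourth differences: 48, 48, 48.
Level-4 differences are constant, so s has degree 4.
Fitting a degree-4 polynomial gives s(k) = 2k^4 - k³ - 4k + 2.
Then s(2) = 18.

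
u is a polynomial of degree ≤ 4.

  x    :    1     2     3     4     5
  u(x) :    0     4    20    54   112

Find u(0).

First differences: 4, 16, 34, 58. Second differences: 12, 18, 24. Third differences: 6, 6.
Level-3 differences are constant, so u has degree 3.
Fitting a degree-3 polynomial gives u(x) = x³ - 3x + 2.
Then u(0) = 2.

2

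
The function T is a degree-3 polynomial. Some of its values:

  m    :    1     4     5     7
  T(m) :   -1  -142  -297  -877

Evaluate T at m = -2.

Write T(m) = am³ + bm² + cm + d; the 4 given values yield a linear system in the 4 coefficients.
Solving, T(m) = -3m³ + 3m² + m - 2.
Then T(-2) = 32.

32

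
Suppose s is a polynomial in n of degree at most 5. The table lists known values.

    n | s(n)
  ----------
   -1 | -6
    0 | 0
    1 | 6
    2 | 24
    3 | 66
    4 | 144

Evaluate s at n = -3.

First differences: 6, 6, 18, 42, 78. Second differences: 0, 12, 24, 36. Third differences: 12, 12, 12.
Level-3 differences are constant, so s has degree 3.
Fitting a degree-3 polynomial gives s(n) = 2n³ + 4n.
Then s(-3) = -66.

-66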